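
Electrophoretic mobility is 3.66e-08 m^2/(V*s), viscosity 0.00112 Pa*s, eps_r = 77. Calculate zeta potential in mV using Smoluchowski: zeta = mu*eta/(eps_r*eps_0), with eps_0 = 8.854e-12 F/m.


Smoluchowski equation: zeta = mu * eta / (eps_r * eps_0)
zeta = 3.66e-08 * 0.00112 / (77 * 8.854e-12)
zeta = 0.060127 V = 60.13 mV

60.13


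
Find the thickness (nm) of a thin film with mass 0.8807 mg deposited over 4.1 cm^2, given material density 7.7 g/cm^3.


Convert: m = 0.8807 mg = 8.8070e-07 kg, A = 4.1 cm^2 = 4.1000e-04 m^2, rho = 7.7 g/cm^3 = 7700 kg/m^3
t = m / (A * rho)
t = 8.8070e-07 / (4.1000e-04 * 7700)
t = 2.7897e-07 m = 279.0 nm

279.0


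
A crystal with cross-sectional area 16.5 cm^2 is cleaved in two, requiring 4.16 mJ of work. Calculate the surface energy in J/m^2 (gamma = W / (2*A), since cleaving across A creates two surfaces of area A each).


Convert: A = 16.5 cm^2 = 0.00165 m^2, W = 4.16 mJ = 0.00416 J
Cleaving exposes two faces of area A, so total new surface = 2*A and gamma = W / (2*A)
gamma = 0.00416 / (2 * 0.00165)
gamma = 1.261 J/m^2

1.261


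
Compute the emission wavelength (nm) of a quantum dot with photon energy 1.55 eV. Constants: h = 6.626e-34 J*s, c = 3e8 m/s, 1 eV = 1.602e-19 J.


Convert energy: E = 1.55 eV = 1.55 * 1.602e-19 = 2.4831e-19 J
lambda = h*c / E = 6.626e-34 * 3e8 / 2.4831e-19
lambda = 8.00532e-07 m = 800.5 nm

800.5


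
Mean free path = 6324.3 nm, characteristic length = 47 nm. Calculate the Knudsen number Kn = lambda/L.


Knudsen number Kn = lambda / L
Kn = 6324.3 / 47
Kn = 134.5596

134.5596


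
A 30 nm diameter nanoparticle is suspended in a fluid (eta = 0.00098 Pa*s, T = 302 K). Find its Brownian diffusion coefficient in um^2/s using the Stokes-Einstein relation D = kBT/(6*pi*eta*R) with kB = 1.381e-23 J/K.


Radius R = 30/2 = 15 nm = 1.5e-08 m
D = kB*T / (6*pi*eta*R)
D = 1.381e-23 * 302 / (6 * pi * 0.00098 * 1.5e-08)
D = 1.50516e-11 m^2/s = 15.052 um^2/s

15.052


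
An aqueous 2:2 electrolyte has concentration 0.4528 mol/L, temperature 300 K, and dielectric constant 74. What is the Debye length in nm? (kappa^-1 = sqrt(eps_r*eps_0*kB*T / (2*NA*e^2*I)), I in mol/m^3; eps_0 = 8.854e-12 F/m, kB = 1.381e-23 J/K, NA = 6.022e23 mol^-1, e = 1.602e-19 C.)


Ionic strength I = 0.4528 * 2^2 * 1000 = 1811.2 mol/m^3
kappa^-1 = sqrt(74 * 8.854e-12 * 1.381e-23 * 300 / (2 * 6.022e23 * (1.602e-19)^2 * 1811.2))
kappa^-1 = 0.22 nm

0.22


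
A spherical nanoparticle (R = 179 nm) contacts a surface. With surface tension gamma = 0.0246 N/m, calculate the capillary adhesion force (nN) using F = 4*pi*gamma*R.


Convert radius: R = 179 nm = 1.79e-07 m
F = 4 * pi * gamma * R
F = 4 * pi * 0.0246 * 1.79e-07
F = 5.53348e-08 N = 55.3348 nN

55.3348


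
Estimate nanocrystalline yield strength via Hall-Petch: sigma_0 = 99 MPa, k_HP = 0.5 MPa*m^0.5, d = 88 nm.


d = 88 nm = 8.8e-08 m
sqrt(d) = 0.0002966479
Hall-Petch contribution = k / sqrt(d) = 0.5 / 0.0002966479 = 1685.5 MPa
sigma = sigma_0 + k/sqrt(d) = 99 + 1685.5 = 1784.5 MPa

1784.5


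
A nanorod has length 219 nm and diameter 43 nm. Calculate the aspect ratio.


Aspect ratio AR = length / diameter
AR = 219 / 43
AR = 5.09

5.09


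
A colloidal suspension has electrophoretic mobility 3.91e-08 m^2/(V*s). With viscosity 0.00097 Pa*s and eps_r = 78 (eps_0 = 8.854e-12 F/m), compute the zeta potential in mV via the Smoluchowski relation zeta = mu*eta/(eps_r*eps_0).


Smoluchowski equation: zeta = mu * eta / (eps_r * eps_0)
zeta = 3.91e-08 * 0.00097 / (78 * 8.854e-12)
zeta = 0.054918 V = 54.92 mV

54.92


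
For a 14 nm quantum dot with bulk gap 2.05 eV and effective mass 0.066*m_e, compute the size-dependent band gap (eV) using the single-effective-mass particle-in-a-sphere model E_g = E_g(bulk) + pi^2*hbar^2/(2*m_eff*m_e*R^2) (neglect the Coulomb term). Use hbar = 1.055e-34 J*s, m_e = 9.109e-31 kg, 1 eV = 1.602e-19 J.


Radius R = 14/2 nm = 7e-09 m
Confinement energy dE = pi^2 * hbar^2 / (2 * m_eff * m_e * R^2)
dE = pi^2 * (1.055e-34)^2 / (2 * 0.066 * 9.109e-31 * (7e-09)^2) J, divided by 1.602e-19 J/eV
dE = 0.1164 eV
Total band gap = E_g(bulk) + dE = 2.05 + 0.1164 = 2.1664 eV

2.1664


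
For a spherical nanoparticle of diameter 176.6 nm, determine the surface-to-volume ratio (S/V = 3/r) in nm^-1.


Radius r = 176.6/2 = 88.3 nm
S/V = 3 / r = 3 / 88.3
S/V = 0.034 nm^-1

0.034


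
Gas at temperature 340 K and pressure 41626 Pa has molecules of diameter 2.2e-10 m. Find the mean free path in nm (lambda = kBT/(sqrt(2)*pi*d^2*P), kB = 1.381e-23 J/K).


Mean free path: lambda = kB*T / (sqrt(2) * pi * d^2 * P)
lambda = 1.381e-23 * 340 / (sqrt(2) * pi * (2.2e-10)^2 * 41626)
lambda = 5.24563e-07 m
lambda = 524.56 nm

524.56


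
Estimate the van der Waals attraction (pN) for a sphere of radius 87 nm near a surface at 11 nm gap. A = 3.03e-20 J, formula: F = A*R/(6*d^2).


Convert to SI: R = 87 nm = 8.7e-08 m, d = 11 nm = 1.1e-08 m
F = A * R / (6 * d^2)
F = 3.03e-20 * 8.7e-08 / (6 * (1.1e-08)^2)
F = 3.63099e-12 N = 3.631 pN

3.631


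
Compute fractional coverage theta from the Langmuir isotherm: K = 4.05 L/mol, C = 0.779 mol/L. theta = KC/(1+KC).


Langmuir isotherm: theta = K*C / (1 + K*C)
K*C = 4.05 * 0.779 = 3.15495
theta = 3.15495 / (1 + 3.15495) = 3.15495 / 4.15495
theta = 0.7593

0.7593


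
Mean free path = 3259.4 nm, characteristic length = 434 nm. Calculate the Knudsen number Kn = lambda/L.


Knudsen number Kn = lambda / L
Kn = 3259.4 / 434
Kn = 7.5101

7.5101


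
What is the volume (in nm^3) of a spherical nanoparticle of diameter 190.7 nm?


Radius r = 190.7/2 = 95.35 nm
Volume V = (4/3) * pi * r^3
V = (4/3) * pi * (95.35)^3
V = 3631204.45 nm^3

3631204.45


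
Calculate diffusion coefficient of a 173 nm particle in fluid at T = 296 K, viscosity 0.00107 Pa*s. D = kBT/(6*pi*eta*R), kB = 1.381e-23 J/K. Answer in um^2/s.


Radius R = 173/2 = 86.5 nm = 8.65e-08 m
D = kB*T / (6*pi*eta*R)
D = 1.381e-23 * 296 / (6 * pi * 0.00107 * 8.65e-08)
D = 2.34307e-12 m^2/s = 2.343 um^2/s

2.343


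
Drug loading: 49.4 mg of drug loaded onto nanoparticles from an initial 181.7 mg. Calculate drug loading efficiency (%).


Drug loading efficiency = (drug loaded / drug initial) * 100
DLE = 49.4 / 181.7 * 100
DLE = 0.2719 * 100
DLE = 27.19%

27.19


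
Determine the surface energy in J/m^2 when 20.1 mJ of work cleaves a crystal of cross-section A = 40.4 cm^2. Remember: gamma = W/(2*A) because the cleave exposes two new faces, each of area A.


Convert: A = 40.4 cm^2 = 0.00404 m^2, W = 20.1 mJ = 0.0201 J
Cleaving exposes two faces of area A, so total new surface = 2*A and gamma = W / (2*A)
gamma = 0.0201 / (2 * 0.00404)
gamma = 2.488 J/m^2

2.488


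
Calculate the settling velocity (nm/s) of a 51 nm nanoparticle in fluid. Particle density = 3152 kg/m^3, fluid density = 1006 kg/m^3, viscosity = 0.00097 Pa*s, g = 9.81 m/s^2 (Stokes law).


Radius R = 51/2 nm = 2.55e-08 m
Density difference = 3152 - 1006 = 2146 kg/m^3
v = 2 * R^2 * (rho_p - rho_f) * g / (9 * eta)
v = 2 * (2.55e-08)^2 * 2146 * 9.81 / (9 * 0.00097)
v = 3.13614e-09 m/s = 3.1361 nm/s

3.1361


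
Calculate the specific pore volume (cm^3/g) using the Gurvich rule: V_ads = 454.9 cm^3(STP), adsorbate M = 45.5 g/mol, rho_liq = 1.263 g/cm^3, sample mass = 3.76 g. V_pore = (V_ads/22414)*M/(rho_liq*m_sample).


Moles adsorbed n = V_ads / 22414 = 454.9 / 22414 = 2.029535e-02 mol
Liquid volume V_liq = n * M / rho_liq = 2.029535e-02 * 45.5 / 1.263 = 0.73115 cm^3
Specific pore volume V_pore = V_liq / m_sample = 0.73115 / 3.76
V_pore = 0.1945 cm^3/g

0.1945


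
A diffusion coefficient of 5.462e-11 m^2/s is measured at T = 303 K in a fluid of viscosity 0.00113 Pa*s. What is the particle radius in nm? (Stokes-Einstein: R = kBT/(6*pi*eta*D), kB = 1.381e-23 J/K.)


Stokes-Einstein: R = kB*T / (6*pi*eta*D)
R = 1.381e-23 * 303 / (6 * pi * 0.00113 * 5.462e-11)
R = 3.59671e-09 m = 3.6 nm

3.6


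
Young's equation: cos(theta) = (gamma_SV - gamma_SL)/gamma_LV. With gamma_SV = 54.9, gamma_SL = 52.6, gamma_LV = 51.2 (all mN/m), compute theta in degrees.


cos(theta) = (gamma_SV - gamma_SL) / gamma_LV
cos(theta) = (54.9 - 52.6) / 51.2
cos(theta) = 0.044922
theta = arccos(0.044922) = 87.43 degrees

87.43


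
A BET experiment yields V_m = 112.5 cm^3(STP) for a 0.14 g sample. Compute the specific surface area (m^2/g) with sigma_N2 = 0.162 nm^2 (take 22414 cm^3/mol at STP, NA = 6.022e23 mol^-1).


Number of moles in monolayer = V_m / 22414 = 112.5 / 22414 = 0.00501918
Number of molecules = moles * NA = 0.00501918 * 6.022e23
SA = molecules * sigma / mass
SA = (112.5 / 22414) * 6.022e23 * 0.162e-18 / 0.14
SA = 3497.5 m^2/g

3497.5


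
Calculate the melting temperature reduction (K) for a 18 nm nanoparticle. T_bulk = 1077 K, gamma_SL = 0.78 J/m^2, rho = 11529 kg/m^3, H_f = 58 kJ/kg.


Radius R = 18/2 = 9 nm = 9e-09 m
Convert H_f = 58 kJ/kg = 58000 J/kg
dT = 2 * gamma_SL * T_bulk / (rho * H_f * R)
dT = 2 * 0.78 * 1077 / (11529 * 58000 * 9e-09)
dT = 279.2 K

279.2


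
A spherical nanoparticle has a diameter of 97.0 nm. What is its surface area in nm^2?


Radius r = 97.0/2 = 48.5 nm
Surface area SA = 4 * pi * r^2
SA = 4 * pi * (48.5)^2
SA = 29559.25 nm^2

29559.25


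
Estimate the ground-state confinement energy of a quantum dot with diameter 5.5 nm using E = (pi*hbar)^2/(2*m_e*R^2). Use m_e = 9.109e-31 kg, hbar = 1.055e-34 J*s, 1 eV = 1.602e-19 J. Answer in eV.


Radius R = 5.5/2 = 2.75 nm = 2.75e-09 m
E = (pi * 1.055e-34)^2 / (2 * 9.109e-31 * (2.75e-09)^2)
E(J) = 7.97331e-21
E = E(J) / 1.602e-19 = 0.0498 eV

0.0498


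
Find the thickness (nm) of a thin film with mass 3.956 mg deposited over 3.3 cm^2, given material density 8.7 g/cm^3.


Convert: m = 3.956 mg = 3.9560e-06 kg, A = 3.3 cm^2 = 3.3000e-04 m^2, rho = 8.7 g/cm^3 = 8700 kg/m^3
t = m / (A * rho)
t = 3.9560e-06 / (3.3000e-04 * 8700)
t = 1.3779e-06 m = 1377.9 nm

1377.9


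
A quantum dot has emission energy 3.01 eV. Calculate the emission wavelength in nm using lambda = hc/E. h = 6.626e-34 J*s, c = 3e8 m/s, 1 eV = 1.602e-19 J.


Convert energy: E = 3.01 eV = 3.01 * 1.602e-19 = 4.82202e-19 J
lambda = h*c / E = 6.626e-34 * 3e8 / 4.82202e-19
lambda = 4.12234e-07 m = 412.2 nm

412.2


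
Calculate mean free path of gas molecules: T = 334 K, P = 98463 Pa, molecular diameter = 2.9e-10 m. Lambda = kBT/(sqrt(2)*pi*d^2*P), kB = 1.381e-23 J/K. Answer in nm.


Mean free path: lambda = kB*T / (sqrt(2) * pi * d^2 * P)
lambda = 1.381e-23 * 334 / (sqrt(2) * pi * (2.9e-10)^2 * 98463)
lambda = 1.25374e-07 m
lambda = 125.37 nm

125.37


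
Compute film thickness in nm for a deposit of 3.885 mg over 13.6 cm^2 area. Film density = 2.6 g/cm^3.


Convert: m = 3.885 mg = 3.8850e-06 kg, A = 13.6 cm^2 = 1.3600e-03 m^2, rho = 2.6 g/cm^3 = 2600 kg/m^3
t = m / (A * rho)
t = 3.8850e-06 / (1.3600e-03 * 2600)
t = 1.0987e-06 m = 1098.7 nm

1098.7


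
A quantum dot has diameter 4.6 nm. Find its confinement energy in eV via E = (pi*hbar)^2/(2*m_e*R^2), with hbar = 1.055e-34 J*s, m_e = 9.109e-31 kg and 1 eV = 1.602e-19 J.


Radius R = 4.6/2 = 2.3 nm = 2.3e-09 m
E = (pi * 1.055e-34)^2 / (2 * 9.109e-31 * (2.3e-09)^2)
E(J) = 1.13985e-20
E = E(J) / 1.602e-19 = 0.0712 eV

0.0712


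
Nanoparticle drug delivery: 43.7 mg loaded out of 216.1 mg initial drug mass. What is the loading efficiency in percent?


Drug loading efficiency = (drug loaded / drug initial) * 100
DLE = 43.7 / 216.1 * 100
DLE = 0.2022 * 100
DLE = 20.22%

20.22


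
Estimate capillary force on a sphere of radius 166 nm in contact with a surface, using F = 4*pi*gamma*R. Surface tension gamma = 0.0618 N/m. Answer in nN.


Convert radius: R = 166 nm = 1.66e-07 m
F = 4 * pi * gamma * R
F = 4 * pi * 0.0618 * 1.66e-07
F = 1.28916e-07 N = 128.9159 nN

128.9159


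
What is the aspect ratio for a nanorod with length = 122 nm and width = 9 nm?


Aspect ratio AR = length / diameter
AR = 122 / 9
AR = 13.56

13.56


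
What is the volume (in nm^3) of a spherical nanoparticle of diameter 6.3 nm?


Radius r = 6.3/2 = 3.15 nm
Volume V = (4/3) * pi * r^3
V = (4/3) * pi * (3.15)^3
V = 130.92 nm^3

130.92


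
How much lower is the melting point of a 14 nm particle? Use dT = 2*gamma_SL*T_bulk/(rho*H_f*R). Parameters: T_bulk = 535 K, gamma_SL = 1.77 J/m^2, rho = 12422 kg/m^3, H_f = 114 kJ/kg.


Radius R = 14/2 = 7 nm = 7e-09 m
Convert H_f = 114 kJ/kg = 114000 J/kg
dT = 2 * gamma_SL * T_bulk / (rho * H_f * R)
dT = 2 * 1.77 * 535 / (12422 * 114000 * 7e-09)
dT = 191.1 K

191.1


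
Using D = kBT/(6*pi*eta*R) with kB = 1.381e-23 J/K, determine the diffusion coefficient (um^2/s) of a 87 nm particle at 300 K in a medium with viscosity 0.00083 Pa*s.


Radius R = 87/2 = 43.5 nm = 4.35e-08 m
D = kB*T / (6*pi*eta*R)
D = 1.381e-23 * 300 / (6 * pi * 0.00083 * 4.35e-08)
D = 6.0876e-12 m^2/s = 6.088 um^2/s

6.088


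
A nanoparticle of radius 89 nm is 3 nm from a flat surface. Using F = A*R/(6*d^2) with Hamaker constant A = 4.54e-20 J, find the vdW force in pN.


Convert to SI: R = 89 nm = 8.9e-08 m, d = 3 nm = 3e-09 m
F = A * R / (6 * d^2)
F = 4.54e-20 * 8.9e-08 / (6 * (3e-09)^2)
F = 7.48259e-11 N = 74.826 pN

74.826


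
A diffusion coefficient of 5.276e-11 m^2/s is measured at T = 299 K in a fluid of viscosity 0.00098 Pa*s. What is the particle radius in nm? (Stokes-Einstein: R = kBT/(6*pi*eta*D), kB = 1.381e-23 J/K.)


Stokes-Einstein: R = kB*T / (6*pi*eta*D)
R = 1.381e-23 * 299 / (6 * pi * 0.00098 * 5.276e-11)
R = 4.23675e-09 m = 4.24 nm

4.24


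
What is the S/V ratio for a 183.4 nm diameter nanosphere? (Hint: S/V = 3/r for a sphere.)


Radius r = 183.4/2 = 91.7 nm
S/V = 3 / r = 3 / 91.7
S/V = 0.0327 nm^-1

0.0327


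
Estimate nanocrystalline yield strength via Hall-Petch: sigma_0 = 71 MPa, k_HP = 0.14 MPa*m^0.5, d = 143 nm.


d = 143 nm = 1.43e-07 m
sqrt(d) = 0.0003781534
Hall-Petch contribution = k / sqrt(d) = 0.14 / 0.0003781534 = 370.2 MPa
sigma = sigma_0 + k/sqrt(d) = 71 + 370.2 = 441.2 MPa

441.2


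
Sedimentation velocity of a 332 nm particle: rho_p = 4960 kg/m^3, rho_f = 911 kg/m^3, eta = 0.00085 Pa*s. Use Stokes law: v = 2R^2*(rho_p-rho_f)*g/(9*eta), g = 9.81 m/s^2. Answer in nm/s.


Radius R = 332/2 nm = 1.66e-07 m
Density difference = 4960 - 911 = 4049 kg/m^3
v = 2 * R^2 * (rho_p - rho_f) * g / (9 * eta)
v = 2 * (1.66e-07)^2 * 4049 * 9.81 / (9 * 0.00085)
v = 2.86155e-07 m/s = 286.1551 nm/s

286.1551


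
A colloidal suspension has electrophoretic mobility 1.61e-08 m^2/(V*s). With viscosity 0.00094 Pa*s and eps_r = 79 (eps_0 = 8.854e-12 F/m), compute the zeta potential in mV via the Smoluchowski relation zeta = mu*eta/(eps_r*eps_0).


Smoluchowski equation: zeta = mu * eta / (eps_r * eps_0)
zeta = 1.61e-08 * 0.00094 / (79 * 8.854e-12)
zeta = 0.021637 V = 21.64 mV

21.64


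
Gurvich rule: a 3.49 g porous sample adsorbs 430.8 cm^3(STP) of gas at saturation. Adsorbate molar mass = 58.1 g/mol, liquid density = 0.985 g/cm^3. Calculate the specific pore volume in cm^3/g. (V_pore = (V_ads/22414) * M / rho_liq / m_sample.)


Moles adsorbed n = V_ads / 22414 = 430.8 / 22414 = 1.922013e-02 mol
Liquid volume V_liq = n * M / rho_liq = 1.922013e-02 * 58.1 / 0.985 = 1.13369 cm^3
Specific pore volume V_pore = V_liq / m_sample = 1.13369 / 3.49
V_pore = 0.3248 cm^3/g

0.3248


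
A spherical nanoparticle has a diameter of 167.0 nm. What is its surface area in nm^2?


Radius r = 167.0/2 = 83.5 nm
Surface area SA = 4 * pi * r^2
SA = 4 * pi * (83.5)^2
SA = 87615.88 nm^2

87615.88


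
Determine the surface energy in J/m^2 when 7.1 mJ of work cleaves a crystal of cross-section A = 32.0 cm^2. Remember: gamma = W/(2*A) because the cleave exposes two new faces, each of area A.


Convert: A = 32.0 cm^2 = 0.0032 m^2, W = 7.1 mJ = 0.0071 J
Cleaving exposes two faces of area A, so total new surface = 2*A and gamma = W / (2*A)
gamma = 0.0071 / (2 * 0.0032)
gamma = 1.109 J/m^2

1.109


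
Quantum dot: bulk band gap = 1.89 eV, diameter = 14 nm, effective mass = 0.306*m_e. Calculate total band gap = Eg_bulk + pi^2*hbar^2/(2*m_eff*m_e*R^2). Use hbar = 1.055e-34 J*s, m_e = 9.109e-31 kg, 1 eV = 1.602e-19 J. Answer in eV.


Radius R = 14/2 nm = 7e-09 m
Confinement energy dE = pi^2 * hbar^2 / (2 * m_eff * m_e * R^2)
dE = pi^2 * (1.055e-34)^2 / (2 * 0.306 * 9.109e-31 * (7e-09)^2) J, divided by 1.602e-19 J/eV
dE = 0.0251 eV
Total band gap = E_g(bulk) + dE = 1.89 + 0.0251 = 1.9151 eV

1.9151


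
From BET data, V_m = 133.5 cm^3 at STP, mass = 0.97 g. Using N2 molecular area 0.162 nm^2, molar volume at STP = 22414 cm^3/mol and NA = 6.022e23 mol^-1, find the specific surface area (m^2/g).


Number of moles in monolayer = V_m / 22414 = 133.5 / 22414 = 0.0059561
Number of molecules = moles * NA = 0.0059561 * 6.022e23
SA = molecules * sigma / mass
SA = (133.5 / 22414) * 6.022e23 * 0.162e-18 / 0.97
SA = 599.0 m^2/g

599.0


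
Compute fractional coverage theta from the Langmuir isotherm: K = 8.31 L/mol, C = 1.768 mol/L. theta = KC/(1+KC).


Langmuir isotherm: theta = K*C / (1 + K*C)
K*C = 8.31 * 1.768 = 14.69208
theta = 14.69208 / (1 + 14.69208) = 14.69208 / 15.69208
theta = 0.9363

0.9363


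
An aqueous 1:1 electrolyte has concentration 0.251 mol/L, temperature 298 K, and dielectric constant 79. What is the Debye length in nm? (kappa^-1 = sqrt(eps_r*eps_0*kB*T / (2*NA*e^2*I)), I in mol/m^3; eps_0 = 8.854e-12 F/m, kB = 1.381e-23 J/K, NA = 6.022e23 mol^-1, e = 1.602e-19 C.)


Ionic strength I = 0.251 * 1^2 * 1000 = 251 mol/m^3
kappa^-1 = sqrt(79 * 8.854e-12 * 1.381e-23 * 298 / (2 * 6.022e23 * (1.602e-19)^2 * 251))
kappa^-1 = 0.609 nm

0.609


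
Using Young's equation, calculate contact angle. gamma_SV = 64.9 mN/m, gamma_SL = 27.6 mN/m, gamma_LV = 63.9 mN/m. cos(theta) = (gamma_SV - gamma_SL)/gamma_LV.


cos(theta) = (gamma_SV - gamma_SL) / gamma_LV
cos(theta) = (64.9 - 27.6) / 63.9
cos(theta) = 0.583725
theta = arccos(0.583725) = 54.29 degrees

54.29


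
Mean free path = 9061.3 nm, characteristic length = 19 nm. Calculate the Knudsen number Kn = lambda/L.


Knudsen number Kn = lambda / L
Kn = 9061.3 / 19
Kn = 476.9105

476.9105


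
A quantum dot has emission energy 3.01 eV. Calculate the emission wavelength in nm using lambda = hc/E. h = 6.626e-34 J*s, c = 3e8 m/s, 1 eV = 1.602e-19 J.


Convert energy: E = 3.01 eV = 3.01 * 1.602e-19 = 4.82202e-19 J
lambda = h*c / E = 6.626e-34 * 3e8 / 4.82202e-19
lambda = 4.12234e-07 m = 412.2 nm

412.2


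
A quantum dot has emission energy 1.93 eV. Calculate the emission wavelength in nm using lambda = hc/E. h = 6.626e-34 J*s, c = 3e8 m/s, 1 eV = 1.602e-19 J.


Convert energy: E = 1.93 eV = 1.93 * 1.602e-19 = 3.09186e-19 J
lambda = h*c / E = 6.626e-34 * 3e8 / 3.09186e-19
lambda = 6.42914e-07 m = 642.9 nm

642.9


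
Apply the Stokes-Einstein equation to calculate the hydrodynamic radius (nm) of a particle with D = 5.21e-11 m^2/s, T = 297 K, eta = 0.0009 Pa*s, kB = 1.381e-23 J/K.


Stokes-Einstein: R = kB*T / (6*pi*eta*D)
R = 1.381e-23 * 297 / (6 * pi * 0.0009 * 5.21e-11)
R = 4.64054e-09 m = 4.64 nm

4.64


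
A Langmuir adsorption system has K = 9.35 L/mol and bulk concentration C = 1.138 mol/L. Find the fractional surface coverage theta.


Langmuir isotherm: theta = K*C / (1 + K*C)
K*C = 9.35 * 1.138 = 10.6403
theta = 10.6403 / (1 + 10.6403) = 10.6403 / 11.6403
theta = 0.9141

0.9141


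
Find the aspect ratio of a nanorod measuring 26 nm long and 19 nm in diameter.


Aspect ratio AR = length / diameter
AR = 26 / 19
AR = 1.37

1.37


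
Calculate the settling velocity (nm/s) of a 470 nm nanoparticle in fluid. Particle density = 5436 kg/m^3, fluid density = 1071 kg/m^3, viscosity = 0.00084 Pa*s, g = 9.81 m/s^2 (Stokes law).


Radius R = 470/2 nm = 2.35e-07 m
Density difference = 5436 - 1071 = 4365 kg/m^3
v = 2 * R^2 * (rho_p - rho_f) * g / (9 * eta)
v = 2 * (2.35e-07)^2 * 4365 * 9.81 / (9 * 0.00084)
v = 6.25601e-07 m/s = 625.6006 nm/s

625.6006


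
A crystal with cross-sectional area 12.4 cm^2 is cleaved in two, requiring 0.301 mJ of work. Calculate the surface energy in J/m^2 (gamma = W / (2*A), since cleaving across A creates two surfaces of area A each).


Convert: A = 12.4 cm^2 = 0.00124 m^2, W = 0.301 mJ = 0.000301 J
Cleaving exposes two faces of area A, so total new surface = 2*A and gamma = W / (2*A)
gamma = 0.000301 / (2 * 0.00124)
gamma = 0.121 J/m^2

0.121


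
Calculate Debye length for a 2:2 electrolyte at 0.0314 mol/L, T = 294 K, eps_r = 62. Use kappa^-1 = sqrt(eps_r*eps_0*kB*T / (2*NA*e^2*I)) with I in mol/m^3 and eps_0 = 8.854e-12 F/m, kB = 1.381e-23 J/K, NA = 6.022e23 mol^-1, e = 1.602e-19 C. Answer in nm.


Ionic strength I = 0.0314 * 2^2 * 1000 = 125.6 mol/m^3
kappa^-1 = sqrt(62 * 8.854e-12 * 1.381e-23 * 294 / (2 * 6.022e23 * (1.602e-19)^2 * 125.6))
kappa^-1 = 0.758 nm

0.758


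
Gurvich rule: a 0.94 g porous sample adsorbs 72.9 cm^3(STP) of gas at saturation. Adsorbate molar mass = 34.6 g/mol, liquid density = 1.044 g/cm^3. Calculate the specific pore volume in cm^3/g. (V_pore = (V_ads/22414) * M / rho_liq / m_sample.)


Moles adsorbed n = V_ads / 22414 = 72.9 / 22414 = 3.252432e-03 mol
Liquid volume V_liq = n * M / rho_liq = 3.252432e-03 * 34.6 / 1.044 = 0.10779 cm^3
Specific pore volume V_pore = V_liq / m_sample = 0.10779 / 0.94
V_pore = 0.1147 cm^3/g

0.1147


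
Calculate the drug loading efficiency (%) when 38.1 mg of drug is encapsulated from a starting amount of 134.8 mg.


Drug loading efficiency = (drug loaded / drug initial) * 100
DLE = 38.1 / 134.8 * 100
DLE = 0.2826 * 100
DLE = 28.26%

28.26


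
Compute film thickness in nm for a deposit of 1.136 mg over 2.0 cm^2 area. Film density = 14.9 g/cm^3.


Convert: m = 1.136 mg = 1.1360e-06 kg, A = 2.0 cm^2 = 2.0000e-04 m^2, rho = 14.9 g/cm^3 = 14900 kg/m^3
t = m / (A * rho)
t = 1.1360e-06 / (2.0000e-04 * 14900)
t = 3.8121e-07 m = 381.2 nm

381.2


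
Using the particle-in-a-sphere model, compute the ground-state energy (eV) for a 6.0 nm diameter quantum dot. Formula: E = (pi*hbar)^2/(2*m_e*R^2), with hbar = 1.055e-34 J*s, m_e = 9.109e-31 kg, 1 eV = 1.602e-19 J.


Radius R = 6.0/2 = 3 nm = 3e-09 m
E = (pi * 1.055e-34)^2 / (2 * 9.109e-31 * (3e-09)^2)
E(J) = 6.69979e-21
E = E(J) / 1.602e-19 = 0.0418 eV

0.0418


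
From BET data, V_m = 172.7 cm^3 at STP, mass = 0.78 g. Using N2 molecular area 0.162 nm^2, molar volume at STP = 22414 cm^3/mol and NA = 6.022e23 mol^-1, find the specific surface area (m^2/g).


Number of moles in monolayer = V_m / 22414 = 172.7 / 22414 = 0.00770501
Number of molecules = moles * NA = 0.00770501 * 6.022e23
SA = molecules * sigma / mass
SA = (172.7 / 22414) * 6.022e23 * 0.162e-18 / 0.78
SA = 963.7 m^2/g

963.7


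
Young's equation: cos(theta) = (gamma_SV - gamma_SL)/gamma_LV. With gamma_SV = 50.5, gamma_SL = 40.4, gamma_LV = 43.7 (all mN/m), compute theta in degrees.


cos(theta) = (gamma_SV - gamma_SL) / gamma_LV
cos(theta) = (50.5 - 40.4) / 43.7
cos(theta) = 0.231121
theta = arccos(0.231121) = 76.64 degrees

76.64


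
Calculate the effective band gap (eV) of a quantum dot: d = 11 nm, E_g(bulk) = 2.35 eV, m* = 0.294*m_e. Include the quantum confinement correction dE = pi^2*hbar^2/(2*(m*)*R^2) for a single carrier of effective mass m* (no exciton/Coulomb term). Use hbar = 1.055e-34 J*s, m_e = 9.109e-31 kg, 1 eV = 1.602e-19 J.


Radius R = 11/2 nm = 5.5e-09 m
Confinement energy dE = pi^2 * hbar^2 / (2 * m_eff * m_e * R^2)
dE = pi^2 * (1.055e-34)^2 / (2 * 0.294 * 9.109e-31 * (5.5e-09)^2) J, divided by 1.602e-19 J/eV
dE = 0.0423 eV
Total band gap = E_g(bulk) + dE = 2.35 + 0.0423 = 2.3923 eV

2.3923


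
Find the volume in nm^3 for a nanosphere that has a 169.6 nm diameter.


Radius r = 169.6/2 = 84.8 nm
Volume V = (4/3) * pi * r^3
V = (4/3) * pi * (84.8)^3
V = 2554325.07 nm^3

2554325.07


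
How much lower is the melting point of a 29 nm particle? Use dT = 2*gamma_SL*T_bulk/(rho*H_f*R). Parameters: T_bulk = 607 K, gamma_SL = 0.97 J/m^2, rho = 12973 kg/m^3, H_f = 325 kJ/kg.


Radius R = 29/2 = 14.5 nm = 1.45e-08 m
Convert H_f = 325 kJ/kg = 325000 J/kg
dT = 2 * gamma_SL * T_bulk / (rho * H_f * R)
dT = 2 * 0.97 * 607 / (12973 * 325000 * 1.45e-08)
dT = 19.3 K

19.3


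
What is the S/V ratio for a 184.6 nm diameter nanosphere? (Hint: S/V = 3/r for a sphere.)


Radius r = 184.6/2 = 92.3 nm
S/V = 3 / r = 3 / 92.3
S/V = 0.0325 nm^-1

0.0325


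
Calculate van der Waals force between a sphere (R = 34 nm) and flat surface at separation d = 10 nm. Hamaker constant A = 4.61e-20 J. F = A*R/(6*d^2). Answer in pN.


Convert to SI: R = 34 nm = 3.4e-08 m, d = 10 nm = 1e-08 m
F = A * R / (6 * d^2)
F = 4.61e-20 * 3.4e-08 / (6 * (1e-08)^2)
F = 2.61233e-12 N = 2.612 pN

2.612


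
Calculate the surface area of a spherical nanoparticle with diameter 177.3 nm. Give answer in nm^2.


Radius r = 177.3/2 = 88.65 nm
Surface area SA = 4 * pi * r^2
SA = 4 * pi * (88.65)^2
SA = 98756.88 nm^2

98756.88


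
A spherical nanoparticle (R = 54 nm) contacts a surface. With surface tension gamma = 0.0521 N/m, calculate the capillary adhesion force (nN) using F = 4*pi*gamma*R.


Convert radius: R = 54 nm = 5.4e-08 m
F = 4 * pi * gamma * R
F = 4 * pi * 0.0521 * 5.4e-08
F = 3.53542e-08 N = 35.3542 nN

35.3542


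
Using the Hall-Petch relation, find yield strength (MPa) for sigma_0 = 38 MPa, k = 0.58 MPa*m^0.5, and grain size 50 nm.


d = 50 nm = 5e-08 m
sqrt(d) = 0.0002236068
Hall-Petch contribution = k / sqrt(d) = 0.58 / 0.0002236068 = 2593.8 MPa
sigma = sigma_0 + k/sqrt(d) = 38 + 2593.8 = 2631.8 MPa

2631.8


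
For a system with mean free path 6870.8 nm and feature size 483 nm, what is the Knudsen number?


Knudsen number Kn = lambda / L
Kn = 6870.8 / 483
Kn = 14.2253

14.2253


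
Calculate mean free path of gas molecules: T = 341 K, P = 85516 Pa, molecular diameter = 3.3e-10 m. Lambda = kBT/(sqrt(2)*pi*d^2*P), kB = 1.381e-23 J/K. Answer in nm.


Mean free path: lambda = kB*T / (sqrt(2) * pi * d^2 * P)
lambda = 1.381e-23 * 341 / (sqrt(2) * pi * (3.3e-10)^2 * 85516)
lambda = 1.13817e-07 m
lambda = 113.82 nm

113.82


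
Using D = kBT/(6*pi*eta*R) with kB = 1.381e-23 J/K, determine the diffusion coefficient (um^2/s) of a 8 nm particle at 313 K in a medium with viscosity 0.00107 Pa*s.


Radius R = 8/2 = 4 nm = 4e-09 m
D = kB*T / (6*pi*eta*R)
D = 1.381e-23 * 313 / (6 * pi * 0.00107 * 4e-09)
D = 5.35788e-11 m^2/s = 53.579 um^2/s

53.579


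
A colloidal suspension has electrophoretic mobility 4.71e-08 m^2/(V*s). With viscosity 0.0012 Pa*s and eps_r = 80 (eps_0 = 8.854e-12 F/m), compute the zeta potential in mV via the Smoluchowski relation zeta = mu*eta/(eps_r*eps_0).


Smoluchowski equation: zeta = mu * eta / (eps_r * eps_0)
zeta = 4.71e-08 * 0.0012 / (80 * 8.854e-12)
zeta = 0.079794 V = 79.79 mV

79.79


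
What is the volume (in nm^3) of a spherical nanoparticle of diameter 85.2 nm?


Radius r = 85.2/2 = 42.6 nm
Volume V = (4/3) * pi * r^3
V = (4/3) * pi * (42.6)^3
V = 323830.24 nm^3

323830.24


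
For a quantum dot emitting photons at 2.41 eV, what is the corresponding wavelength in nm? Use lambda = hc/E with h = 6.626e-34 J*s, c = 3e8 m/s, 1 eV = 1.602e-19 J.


Convert energy: E = 2.41 eV = 2.41 * 1.602e-19 = 3.86082e-19 J
lambda = h*c / E = 6.626e-34 * 3e8 / 3.86082e-19
lambda = 5.14865e-07 m = 514.9 nm

514.9


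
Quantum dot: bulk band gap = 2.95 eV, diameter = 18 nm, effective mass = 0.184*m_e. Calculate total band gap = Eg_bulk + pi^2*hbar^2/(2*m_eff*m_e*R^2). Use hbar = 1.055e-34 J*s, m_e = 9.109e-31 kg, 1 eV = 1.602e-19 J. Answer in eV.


Radius R = 18/2 nm = 9e-09 m
Confinement energy dE = pi^2 * hbar^2 / (2 * m_eff * m_e * R^2)
dE = pi^2 * (1.055e-34)^2 / (2 * 0.184 * 9.109e-31 * (9e-09)^2) J, divided by 1.602e-19 J/eV
dE = 0.0253 eV
Total band gap = E_g(bulk) + dE = 2.95 + 0.0253 = 2.9753 eV

2.9753


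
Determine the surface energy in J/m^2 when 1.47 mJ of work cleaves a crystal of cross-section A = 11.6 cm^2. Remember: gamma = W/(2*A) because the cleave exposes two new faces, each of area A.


Convert: A = 11.6 cm^2 = 0.00116 m^2, W = 1.47 mJ = 0.00147 J
Cleaving exposes two faces of area A, so total new surface = 2*A and gamma = W / (2*A)
gamma = 0.00147 / (2 * 0.00116)
gamma = 0.634 J/m^2

0.634


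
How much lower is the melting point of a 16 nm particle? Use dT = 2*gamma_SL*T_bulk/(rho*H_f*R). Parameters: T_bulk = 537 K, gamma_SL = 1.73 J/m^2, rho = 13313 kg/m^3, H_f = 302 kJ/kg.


Radius R = 16/2 = 8 nm = 8e-09 m
Convert H_f = 302 kJ/kg = 302000 J/kg
dT = 2 * gamma_SL * T_bulk / (rho * H_f * R)
dT = 2 * 1.73 * 537 / (13313 * 302000 * 8e-09)
dT = 57.8 K

57.8


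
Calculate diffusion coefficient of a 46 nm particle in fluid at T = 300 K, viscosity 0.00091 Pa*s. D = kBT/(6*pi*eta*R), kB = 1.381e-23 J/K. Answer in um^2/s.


Radius R = 46/2 = 23 nm = 2.3e-08 m
D = kB*T / (6*pi*eta*R)
D = 1.381e-23 * 300 / (6 * pi * 0.00091 * 2.3e-08)
D = 1.05013e-11 m^2/s = 10.501 um^2/s

10.501


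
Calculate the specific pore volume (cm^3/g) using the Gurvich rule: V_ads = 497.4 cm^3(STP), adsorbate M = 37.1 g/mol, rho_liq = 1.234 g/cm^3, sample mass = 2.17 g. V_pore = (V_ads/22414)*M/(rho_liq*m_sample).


Moles adsorbed n = V_ads / 22414 = 497.4 / 22414 = 2.219149e-02 mol
Liquid volume V_liq = n * M / rho_liq = 2.219149e-02 * 37.1 / 1.234 = 0.66718 cm^3
Specific pore volume V_pore = V_liq / m_sample = 0.66718 / 2.17
V_pore = 0.3075 cm^3/g

0.3075


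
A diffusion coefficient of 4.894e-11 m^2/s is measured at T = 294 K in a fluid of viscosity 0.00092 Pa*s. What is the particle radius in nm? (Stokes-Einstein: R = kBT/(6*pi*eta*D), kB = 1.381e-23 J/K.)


Stokes-Einstein: R = kB*T / (6*pi*eta*D)
R = 1.381e-23 * 294 / (6 * pi * 0.00092 * 4.894e-11)
R = 4.78397e-09 m = 4.78 nm

4.78


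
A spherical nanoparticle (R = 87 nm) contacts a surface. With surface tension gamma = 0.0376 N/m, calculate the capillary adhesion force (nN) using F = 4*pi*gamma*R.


Convert radius: R = 87 nm = 8.7e-08 m
F = 4 * pi * gamma * R
F = 4 * pi * 0.0376 * 8.7e-08
F = 4.11071e-08 N = 41.1071 nN

41.1071


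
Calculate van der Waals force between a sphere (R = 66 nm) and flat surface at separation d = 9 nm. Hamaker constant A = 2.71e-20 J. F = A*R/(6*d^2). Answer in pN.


Convert to SI: R = 66 nm = 6.6e-08 m, d = 9 nm = 9e-09 m
F = A * R / (6 * d^2)
F = 2.71e-20 * 6.6e-08 / (6 * (9e-09)^2)
F = 3.68025e-12 N = 3.68 pN

3.68


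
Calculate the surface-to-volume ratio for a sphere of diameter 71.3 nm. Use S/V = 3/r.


Radius r = 71.3/2 = 35.65 nm
S/V = 3 / r = 3 / 35.65
S/V = 0.0842 nm^-1

0.0842


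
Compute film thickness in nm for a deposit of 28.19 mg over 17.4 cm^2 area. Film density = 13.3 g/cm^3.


Convert: m = 28.19 mg = 2.8190e-05 kg, A = 17.4 cm^2 = 1.7400e-03 m^2, rho = 13.3 g/cm^3 = 13300 kg/m^3
t = m / (A * rho)
t = 2.8190e-05 / (1.7400e-03 * 13300)
t = 1.2181e-06 m = 1218.1 nm

1218.1


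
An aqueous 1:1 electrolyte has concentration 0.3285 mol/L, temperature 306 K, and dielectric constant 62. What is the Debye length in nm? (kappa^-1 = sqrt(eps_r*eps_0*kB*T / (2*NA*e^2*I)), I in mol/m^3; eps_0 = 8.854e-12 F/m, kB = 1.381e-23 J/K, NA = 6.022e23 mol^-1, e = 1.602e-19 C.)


Ionic strength I = 0.3285 * 1^2 * 1000 = 328.5 mol/m^3
kappa^-1 = sqrt(62 * 8.854e-12 * 1.381e-23 * 306 / (2 * 6.022e23 * (1.602e-19)^2 * 328.5))
kappa^-1 = 0.478 nm

0.478


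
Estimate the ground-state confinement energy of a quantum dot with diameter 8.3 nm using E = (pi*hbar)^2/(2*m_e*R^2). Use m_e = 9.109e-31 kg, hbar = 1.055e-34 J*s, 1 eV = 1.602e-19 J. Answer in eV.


Radius R = 8.3/2 = 4.15 nm = 4.15e-09 m
E = (pi * 1.055e-34)^2 / (2 * 9.109e-31 * (4.15e-09)^2)
E(J) = 3.50113e-21
E = E(J) / 1.602e-19 = 0.0219 eV

0.0219


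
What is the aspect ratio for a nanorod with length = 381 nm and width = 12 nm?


Aspect ratio AR = length / diameter
AR = 381 / 12
AR = 31.75

31.75


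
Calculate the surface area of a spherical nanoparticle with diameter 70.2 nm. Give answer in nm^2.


Radius r = 70.2/2 = 35.1 nm
Surface area SA = 4 * pi * r^2
SA = 4 * pi * (35.1)^2
SA = 15481.89 nm^2

15481.89


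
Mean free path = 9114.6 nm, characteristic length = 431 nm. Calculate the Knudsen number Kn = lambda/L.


Knudsen number Kn = lambda / L
Kn = 9114.6 / 431
Kn = 21.1476

21.1476


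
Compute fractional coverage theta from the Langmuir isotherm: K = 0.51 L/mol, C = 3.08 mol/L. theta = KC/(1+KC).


Langmuir isotherm: theta = K*C / (1 + K*C)
K*C = 0.51 * 3.08 = 1.5708
theta = 1.5708 / (1 + 1.5708) = 1.5708 / 2.5708
theta = 0.611

0.611


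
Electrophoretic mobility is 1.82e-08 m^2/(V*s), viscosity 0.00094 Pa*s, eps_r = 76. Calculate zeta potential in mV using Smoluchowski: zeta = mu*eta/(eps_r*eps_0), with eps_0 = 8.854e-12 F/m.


Smoluchowski equation: zeta = mu * eta / (eps_r * eps_0)
zeta = 1.82e-08 * 0.00094 / (76 * 8.854e-12)
zeta = 0.025424 V = 25.42 mV

25.42


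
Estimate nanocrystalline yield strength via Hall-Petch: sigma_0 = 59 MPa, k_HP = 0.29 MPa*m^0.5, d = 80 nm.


d = 80 nm = 8e-08 m
sqrt(d) = 0.0002828427
Hall-Petch contribution = k / sqrt(d) = 0.29 / 0.0002828427 = 1025.3 MPa
sigma = sigma_0 + k/sqrt(d) = 59 + 1025.3 = 1084.3 MPa

1084.3


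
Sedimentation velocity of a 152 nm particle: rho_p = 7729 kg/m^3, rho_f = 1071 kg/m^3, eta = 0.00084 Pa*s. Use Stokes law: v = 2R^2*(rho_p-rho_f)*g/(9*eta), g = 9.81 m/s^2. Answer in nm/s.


Radius R = 152/2 nm = 7.6e-08 m
Density difference = 7729 - 1071 = 6658 kg/m^3
v = 2 * R^2 * (rho_p - rho_f) * g / (9 * eta)
v = 2 * (7.6e-08)^2 * 6658 * 9.81 / (9 * 0.00084)
v = 9.98041e-08 m/s = 99.8041 nm/s

99.8041


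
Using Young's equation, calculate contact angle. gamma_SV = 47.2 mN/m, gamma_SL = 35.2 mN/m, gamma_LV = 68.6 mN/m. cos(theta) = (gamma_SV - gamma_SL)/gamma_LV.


cos(theta) = (gamma_SV - gamma_SL) / gamma_LV
cos(theta) = (47.2 - 35.2) / 68.6
cos(theta) = 0.174927
theta = arccos(0.174927) = 79.93 degrees

79.93


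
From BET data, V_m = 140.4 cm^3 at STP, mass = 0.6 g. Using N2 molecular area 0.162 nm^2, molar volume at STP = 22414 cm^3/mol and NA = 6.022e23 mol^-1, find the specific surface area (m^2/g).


Number of moles in monolayer = V_m / 22414 = 140.4 / 22414 = 0.00626394
Number of molecules = moles * NA = 0.00626394 * 6.022e23
SA = molecules * sigma / mass
SA = (140.4 / 22414) * 6.022e23 * 0.162e-18 / 0.6
SA = 1018.5 m^2/g

1018.5


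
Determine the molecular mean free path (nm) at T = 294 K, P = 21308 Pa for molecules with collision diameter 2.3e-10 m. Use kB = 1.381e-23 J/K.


Mean free path: lambda = kB*T / (sqrt(2) * pi * d^2 * P)
lambda = 1.381e-23 * 294 / (sqrt(2) * pi * (2.3e-10)^2 * 21308)
lambda = 8.10733e-07 m
lambda = 810.73 nm

810.73


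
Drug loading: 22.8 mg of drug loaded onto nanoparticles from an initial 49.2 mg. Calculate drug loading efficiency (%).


Drug loading efficiency = (drug loaded / drug initial) * 100
DLE = 22.8 / 49.2 * 100
DLE = 0.4634 * 100
DLE = 46.34%

46.34


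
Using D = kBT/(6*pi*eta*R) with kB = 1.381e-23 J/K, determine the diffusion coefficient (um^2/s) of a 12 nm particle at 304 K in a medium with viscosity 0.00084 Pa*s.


Radius R = 12/2 = 6 nm = 6e-09 m
D = kB*T / (6*pi*eta*R)
D = 1.381e-23 * 304 / (6 * pi * 0.00084 * 6e-09)
D = 4.41912e-11 m^2/s = 44.191 um^2/s

44.191


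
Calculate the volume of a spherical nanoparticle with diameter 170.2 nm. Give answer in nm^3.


Radius r = 170.2/2 = 85.1 nm
Volume V = (4/3) * pi * r^3
V = (4/3) * pi * (85.1)^3
V = 2581530.67 nm^3

2581530.67


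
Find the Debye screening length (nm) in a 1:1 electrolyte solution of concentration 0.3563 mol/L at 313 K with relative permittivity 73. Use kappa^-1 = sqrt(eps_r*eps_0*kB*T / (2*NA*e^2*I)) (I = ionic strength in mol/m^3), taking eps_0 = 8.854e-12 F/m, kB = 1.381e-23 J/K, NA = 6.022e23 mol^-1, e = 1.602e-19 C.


Ionic strength I = 0.3563 * 1^2 * 1000 = 356.3 mol/m^3
kappa^-1 = sqrt(73 * 8.854e-12 * 1.381e-23 * 313 / (2 * 6.022e23 * (1.602e-19)^2 * 356.3))
kappa^-1 = 0.504 nm

0.504


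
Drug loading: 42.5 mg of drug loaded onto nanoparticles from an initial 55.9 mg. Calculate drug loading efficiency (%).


Drug loading efficiency = (drug loaded / drug initial) * 100
DLE = 42.5 / 55.9 * 100
DLE = 0.7603 * 100
DLE = 76.03%

76.03


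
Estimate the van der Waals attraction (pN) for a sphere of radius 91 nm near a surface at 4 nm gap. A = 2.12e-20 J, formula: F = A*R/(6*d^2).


Convert to SI: R = 91 nm = 9.1e-08 m, d = 4 nm = 4e-09 m
F = A * R / (6 * d^2)
F = 2.12e-20 * 9.1e-08 / (6 * (4e-09)^2)
F = 2.00958e-11 N = 20.096 pN

20.096


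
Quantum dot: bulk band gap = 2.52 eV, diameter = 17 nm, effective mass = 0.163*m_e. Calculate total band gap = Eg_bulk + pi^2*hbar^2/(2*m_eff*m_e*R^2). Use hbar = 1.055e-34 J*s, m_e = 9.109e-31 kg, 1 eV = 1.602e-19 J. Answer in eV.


Radius R = 17/2 nm = 8.5e-09 m
Confinement energy dE = pi^2 * hbar^2 / (2 * m_eff * m_e * R^2)
dE = pi^2 * (1.055e-34)^2 / (2 * 0.163 * 9.109e-31 * (8.5e-09)^2) J, divided by 1.602e-19 J/eV
dE = 0.032 eV
Total band gap = E_g(bulk) + dE = 2.52 + 0.032 = 2.552 eV

2.552


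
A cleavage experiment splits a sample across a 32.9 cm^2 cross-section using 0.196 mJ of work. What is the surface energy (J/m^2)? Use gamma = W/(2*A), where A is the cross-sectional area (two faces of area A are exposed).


Convert: A = 32.9 cm^2 = 0.00329 m^2, W = 0.196 mJ = 0.000196 J
Cleaving exposes two faces of area A, so total new surface = 2*A and gamma = W / (2*A)
gamma = 0.000196 / (2 * 0.00329)
gamma = 0.03 J/m^2

0.03


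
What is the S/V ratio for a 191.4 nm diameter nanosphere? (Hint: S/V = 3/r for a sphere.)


Radius r = 191.4/2 = 95.7 nm
S/V = 3 / r = 3 / 95.7
S/V = 0.0313 nm^-1

0.0313


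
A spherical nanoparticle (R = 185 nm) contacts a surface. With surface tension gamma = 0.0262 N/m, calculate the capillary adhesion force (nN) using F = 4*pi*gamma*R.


Convert radius: R = 185 nm = 1.85e-07 m
F = 4 * pi * gamma * R
F = 4 * pi * 0.0262 * 1.85e-07
F = 6.09092e-08 N = 60.9092 nN

60.9092


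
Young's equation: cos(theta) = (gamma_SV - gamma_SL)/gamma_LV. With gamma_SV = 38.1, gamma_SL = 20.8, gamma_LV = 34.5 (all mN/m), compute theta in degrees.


cos(theta) = (gamma_SV - gamma_SL) / gamma_LV
cos(theta) = (38.1 - 20.8) / 34.5
cos(theta) = 0.501449
theta = arccos(0.501449) = 59.9 degrees

59.9


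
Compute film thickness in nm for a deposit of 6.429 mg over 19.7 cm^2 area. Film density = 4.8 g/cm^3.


Convert: m = 6.429 mg = 6.4290e-06 kg, A = 19.7 cm^2 = 1.9700e-03 m^2, rho = 4.8 g/cm^3 = 4800 kg/m^3
t = m / (A * rho)
t = 6.4290e-06 / (1.9700e-03 * 4800)
t = 6.7989e-07 m = 679.9 nm

679.9


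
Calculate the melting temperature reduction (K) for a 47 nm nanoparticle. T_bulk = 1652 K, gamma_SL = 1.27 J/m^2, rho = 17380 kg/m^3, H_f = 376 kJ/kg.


Radius R = 47/2 = 23.5 nm = 2.35e-08 m
Convert H_f = 376 kJ/kg = 376000 J/kg
dT = 2 * gamma_SL * T_bulk / (rho * H_f * R)
dT = 2 * 1.27 * 1652 / (17380 * 376000 * 2.35e-08)
dT = 27.3 K

27.3


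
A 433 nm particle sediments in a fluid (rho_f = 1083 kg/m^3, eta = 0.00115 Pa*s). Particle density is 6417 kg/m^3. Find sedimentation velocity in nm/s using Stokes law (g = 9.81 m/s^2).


Radius R = 433/2 nm = 2.165e-07 m
Density difference = 6417 - 1083 = 5334 kg/m^3
v = 2 * R^2 * (rho_p - rho_f) * g / (9 * eta)
v = 2 * (2.165e-07)^2 * 5334 * 9.81 / (9 * 0.00115)
v = 4.73944e-07 m/s = 473.9445 nm/s

473.9445


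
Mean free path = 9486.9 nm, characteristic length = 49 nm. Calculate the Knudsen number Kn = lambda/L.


Knudsen number Kn = lambda / L
Kn = 9486.9 / 49
Kn = 193.6102

193.6102


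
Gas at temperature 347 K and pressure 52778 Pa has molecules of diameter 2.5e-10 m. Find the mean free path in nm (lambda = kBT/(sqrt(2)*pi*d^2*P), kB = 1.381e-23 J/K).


Mean free path: lambda = kB*T / (sqrt(2) * pi * d^2 * P)
lambda = 1.381e-23 * 347 / (sqrt(2) * pi * (2.5e-10)^2 * 52778)
lambda = 3.26983e-07 m
lambda = 326.98 nm

326.98
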